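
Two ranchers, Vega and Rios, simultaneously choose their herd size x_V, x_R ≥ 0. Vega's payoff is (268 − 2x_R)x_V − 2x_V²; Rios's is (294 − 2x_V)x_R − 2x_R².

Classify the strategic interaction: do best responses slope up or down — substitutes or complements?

Expanding Vega's payoff: 268x_V − 2x_Rx_V − 2x_V².
∂π/∂x_V = 268 − 2x_R − 4x_V = 0, so x_V = 67 − 0.5x_R.
The best-response slope dx_V/dx_R = −0.5 < 0: the reaction function is downward-sloping, so the choices are strategic substitutes.

strategic substitutes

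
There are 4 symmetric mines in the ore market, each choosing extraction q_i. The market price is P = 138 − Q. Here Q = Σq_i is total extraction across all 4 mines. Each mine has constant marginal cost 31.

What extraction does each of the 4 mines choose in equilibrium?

21.4

A representative mine's profit is π_i = q_i(138 − Q) − 31q_i, with Q = q_i + Σ_{j≠i} q_j.
First-order condition: 107 − 2q_i − Σ_{j≠i} q_j = 0.
In a symmetric equilibrium every mine chooses the same q, so Σ_{j≠i} q_j = 3q. The condition becomes 107 − 5q = 0, giving q = 107/5 = 21.4.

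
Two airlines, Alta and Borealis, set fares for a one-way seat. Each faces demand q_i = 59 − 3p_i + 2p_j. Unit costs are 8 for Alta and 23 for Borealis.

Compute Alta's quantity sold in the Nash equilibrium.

46.6875

Alta's profit: π = (p_{Alta} − 8)(59 − 3p_{Alta} + 2p_{Borealis}).
∂π/∂p_{Alta} = 83 − 6p_{Alta} + 2p_{Borealis} = 0 ⇒ p_{Alta} = 83/6 + (1/3)p_{Borealis}.
Similarly p_{Borealis} = 64/3 + (1/3)p_{Alta}.
Plugging p_{Borealis} into Alta's best response: p_{Alta} = 83/6 + (1/3)(64/3 + (1/3)p_{Alta}) ⇒ (8/9)p_{Alta} = 377/18, so p_{Alta} = 23.5625.
Then p_{Borealis} = 64/3 + (1/3)·23.5625 = 29.1875.
q_{Alta} = 59 − 3·23.5625 + 2·29.1875 = 46.6875.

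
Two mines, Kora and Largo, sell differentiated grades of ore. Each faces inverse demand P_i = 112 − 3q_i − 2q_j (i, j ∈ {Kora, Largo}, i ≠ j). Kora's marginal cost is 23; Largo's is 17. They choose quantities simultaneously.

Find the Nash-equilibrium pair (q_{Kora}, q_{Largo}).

10.75, 12.25

Mine Kora's profit: π = q_{Kora}(112 − 3q_{Kora} − 2q_{Largo}) − 23q_{Kora}.
∂π/∂q_{Kora} = 89 − 6q_{Kora} − 2q_{Largo} = 0 ⇒ q_{Kora} = 89/6 − (1/3)q_{Largo}.
Similarly q_{Largo} = 95/6 − (1/3)q_{Kora}.
Substituting the second reaction function into the first: q_{Kora} = 89/6 − (1/3)(95/6 − (1/3)q_{Kora}), which gives (8/9)q_{Kora} = 86/9 ⇒ q_{Kora} = 10.75.
Then q_{Largo} = 95/6 − (1/3)·10.75 = 12.25.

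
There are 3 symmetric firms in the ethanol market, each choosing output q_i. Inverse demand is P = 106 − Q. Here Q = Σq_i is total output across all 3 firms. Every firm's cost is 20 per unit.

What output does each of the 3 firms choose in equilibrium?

A representative firm's profit is π_i = q_i(106 − Q) − 20q_i, with Q = q_i + Σ_{j≠i} q_j.
First-order condition: 86 − 2q_i − Σ_{j≠i} q_j = 0.
Imposing symmetry (q_j = q for all j) turns Σ_{j≠i} q_j into 2q, so 86 = 4q and q = 21.5.

21.5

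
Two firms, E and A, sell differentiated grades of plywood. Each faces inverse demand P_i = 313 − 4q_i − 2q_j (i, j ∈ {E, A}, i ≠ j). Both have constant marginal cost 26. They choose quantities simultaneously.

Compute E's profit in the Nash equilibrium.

Firm E's profit: π = q_E(313 − 4q_E − 2q_A) − 26q_E.
∂π/∂q_E = 287 − 8q_E − 2q_A = 0 ⇒ q_E = 35.875 − 0.25q_A.
By symmetry q_A = q_E; substituting into the reaction function, 1.25q_E = 35.875 and q_E = 28.7.
P_E = 313 − 4·28.7 − 2·28.7 = 140.8.
Profit = (140.8 − 26)·28.7 = 3294.76.

3294.76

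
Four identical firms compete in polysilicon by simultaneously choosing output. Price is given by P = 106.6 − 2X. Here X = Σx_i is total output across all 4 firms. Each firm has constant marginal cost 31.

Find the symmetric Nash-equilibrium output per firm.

A representative firm's profit is π_i = x_i(106.6 − 2X) − 31x_i, with X = x_i + Σ_{j≠i} x_j.
First-order condition: 75.6 − 4x_i − 2Σ_{j≠i} x_j = 0.
With identical firms, set every x_j = x: then 75.6 − 4x − 6x = 0, i.e. x = 75.6/10 = 7.56.

7.56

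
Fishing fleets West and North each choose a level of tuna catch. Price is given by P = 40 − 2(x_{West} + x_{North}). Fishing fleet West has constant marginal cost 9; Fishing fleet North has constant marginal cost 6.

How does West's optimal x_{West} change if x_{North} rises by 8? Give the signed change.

Fishing fleet West's profit: π = x_{West}(40 − 2(x_{West} + x_{North})) − 9x_{West}.
∂π/∂x_{West} = 31 − 4x_{West} − 2x_{North} = 0, so x_{West} = 7.75 − 0.5x_{North}.
The reaction-function slope is −0.5, so an 8-unit rise in x_{North} moves x_{West} by −0.5 × 8 = −4. West's best response falls — the actions are strategic substitutes.

-4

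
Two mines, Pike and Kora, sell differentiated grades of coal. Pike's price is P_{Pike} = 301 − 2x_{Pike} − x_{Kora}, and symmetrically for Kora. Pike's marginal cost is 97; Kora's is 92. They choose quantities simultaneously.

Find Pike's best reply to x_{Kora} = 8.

49

Mine Pike's profit: π = x_{Pike}(301 − 2x_{Pike} − x_{Kora}) − 97x_{Pike}.
∂π/∂x_{Pike} = 204 − 4x_{Pike} − x_{Kora} = 0 ⇒ x_{Pike} = 51 − 0.25x_{Kora}.
At x_{Kora} = 8: x_{Pike} = 51 − 0.25·8 = 49.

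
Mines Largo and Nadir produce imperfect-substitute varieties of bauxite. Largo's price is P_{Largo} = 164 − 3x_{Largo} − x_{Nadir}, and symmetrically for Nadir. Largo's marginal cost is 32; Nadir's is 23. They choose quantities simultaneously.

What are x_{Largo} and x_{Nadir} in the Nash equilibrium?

18.6, 20.4

Mine Largo's profit: π = x_{Largo}(164 − 3x_{Largo} − x_{Nadir}) − 32x_{Largo}.
∂π/∂x_{Largo} = 132 − 6x_{Largo} − x_{Nadir} = 0 ⇒ x_{Largo} = 22 − (1/6)x_{Nadir}.
Similarly x_{Nadir} = 23.5 − (1/6)x_{Largo}.
Substituting the second reaction function into the first: x_{Largo} = 22 − (1/6)(23.5 − (1/6)x_{Largo}), which gives (35/36)x_{Largo} = 217/12 ⇒ x_{Largo} = 18.6.
Then x_{Nadir} = 23.5 − (1/6)·18.6 = 20.4.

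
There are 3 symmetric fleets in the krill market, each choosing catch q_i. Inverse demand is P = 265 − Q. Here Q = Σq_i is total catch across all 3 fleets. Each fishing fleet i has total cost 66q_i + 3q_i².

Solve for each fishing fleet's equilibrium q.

A representative fishing fleet's profit is π_i = q_i(265 − Q) − 66q_i − 3q_i², with Q = q_i + Σ_{j≠i} q_j.
First-order condition: 199 − 8q_i − Σ_{j≠i} q_j = 0.
Imposing symmetry (q_j = q for all j) turns Σ_{j≠i} q_j into 2q, so 199 = 10q and q = 19.9.

19.9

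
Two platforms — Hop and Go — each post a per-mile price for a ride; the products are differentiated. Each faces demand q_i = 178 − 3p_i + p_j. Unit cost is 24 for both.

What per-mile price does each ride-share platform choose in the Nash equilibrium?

50

Hop's profit: π = (p_{Hop} − 24)(178 − 3p_{Hop} + p_{Go}).
∂π/∂p_{Hop} = 250 − 6p_{Hop} + p_{Go} = 0 ⇒ p_{Hop} = 125/3 + (1/6)p_{Go}.
Setting p_{Hop} = p_{Go} in the reaction function: p_{Hop} = 125/3 + (1/6)p_{Hop}, so p_{Hop} = (125/3) / (5/6) = 50.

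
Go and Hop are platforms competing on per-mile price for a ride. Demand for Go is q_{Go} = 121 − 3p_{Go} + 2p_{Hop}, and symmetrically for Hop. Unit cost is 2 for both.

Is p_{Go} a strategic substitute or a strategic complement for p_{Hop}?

strategic complements

Go's profit: π = (p_{Go} − 2)(121 − 3p_{Go} + 2p_{Hop}).
∂π/∂p_{Go} = 127 − 6p_{Go} + 2p_{Hop} = 0 ⇒ p_{Go} = 127/6 + (1/3)p_{Hop}.
The best-response slope dp_{Go}/dp_{Hop} = 1/3 > 0: the reaction function is upward-sloping, so the choices are strategic complements.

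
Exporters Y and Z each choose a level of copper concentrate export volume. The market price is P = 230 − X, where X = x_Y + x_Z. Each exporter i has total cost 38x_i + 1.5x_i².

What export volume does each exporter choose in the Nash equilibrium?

32

Exporter Y's profit: π = x_Y(230 − (x_Y + x_Z)) − 38x_Y − 1.5x_Y².
∂π/∂x_Y = 192 − 5x_Y − x_Z = 0, so x_Y = 38.4 − 0.2x_Z.
Setting x_Y = x_Z in the reaction function: x_Y = 38.4 − 0.2x_Y, so x_Y = 38.4 / 1.2 = 32.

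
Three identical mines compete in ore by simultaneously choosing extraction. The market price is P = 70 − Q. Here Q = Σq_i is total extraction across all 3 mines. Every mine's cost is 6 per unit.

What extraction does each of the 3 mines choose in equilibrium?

A representative mine's profit is π_i = q_i(70 − Q) − 6q_i, with Q = q_i + Σ_{j≠i} q_j.
First-order condition: 64 − 2q_i − Σ_{j≠i} q_j = 0.
In a symmetric equilibrium every mine chooses the same q, so Σ_{j≠i} q_j = 2q. The condition becomes 64 − 4q = 0, giving q = 64/4 = 16.

16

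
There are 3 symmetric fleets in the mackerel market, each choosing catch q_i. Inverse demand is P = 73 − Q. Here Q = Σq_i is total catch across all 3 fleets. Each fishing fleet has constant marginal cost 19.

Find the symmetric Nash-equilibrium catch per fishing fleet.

A representative fishing fleet's profit is π_i = q_i(73 − Q) − 19q_i, with Q = q_i + Σ_{j≠i} q_j.
First-order condition: 54 − 2q_i − Σ_{j≠i} q_j = 0.
Imposing symmetry (q_j = q for all j) turns Σ_{j≠i} q_j into 2q, so 54 = 4q and q = 13.5.

13.5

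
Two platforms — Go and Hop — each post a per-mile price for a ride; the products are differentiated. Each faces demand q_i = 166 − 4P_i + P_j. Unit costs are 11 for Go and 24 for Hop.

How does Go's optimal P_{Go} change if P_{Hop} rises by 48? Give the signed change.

Go's profit: π = (P_{Go} − 11)(166 − 4P_{Go} + P_{Hop}).
∂π/∂P_{Go} = 210 − 8P_{Go} + P_{Hop} = 0 ⇒ P_{Go} = 26.25 + 0.125P_{Hop}.
The reaction-function slope is 0.125, so a 48-unit rise in P_{Hop} moves P_{Go} by 0.125 × 48 = 6. Go's best response rises — the actions are strategic complements.

6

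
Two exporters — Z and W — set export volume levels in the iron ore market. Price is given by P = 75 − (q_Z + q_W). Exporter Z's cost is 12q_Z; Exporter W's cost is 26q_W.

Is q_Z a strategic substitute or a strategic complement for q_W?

Exporter Z's profit: π = q_Z(75 − (q_Z + q_W)) − 12q_Z.
∂π/∂q_Z = 63 − 2q_Z − q_W = 0, so q_Z = 31.5 − 0.5q_W.
The best-response slope dq_Z/dq_W = −0.5 < 0: the reaction function is downward-sloping, so the choices are strategic substitutes.

strategic substitutes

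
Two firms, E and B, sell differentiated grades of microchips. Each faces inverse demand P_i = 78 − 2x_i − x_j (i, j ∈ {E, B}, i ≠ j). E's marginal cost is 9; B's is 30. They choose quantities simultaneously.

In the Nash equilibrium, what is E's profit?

462.08

Firm E's profit: π = x_E(78 − 2x_E − x_B) − 9x_E.
∂π/∂x_E = 69 − 4x_E − x_B = 0 ⇒ x_E = 17.25 − 0.25x_B.
Similarly x_B = 12 − 0.25x_E.
Substituting the second reaction function into the first: x_E = 17.25 − 0.25(12 − 0.25x_E), which gives 0.9375x_E = 14.25 ⇒ x_E = 15.2.
Then x_B = 12 − 0.25·15.2 = 8.2.
P_E = 78 − 2·15.2 − 8.2 = 39.4.
Profit = (39.4 − 9)·15.2 = 462.08.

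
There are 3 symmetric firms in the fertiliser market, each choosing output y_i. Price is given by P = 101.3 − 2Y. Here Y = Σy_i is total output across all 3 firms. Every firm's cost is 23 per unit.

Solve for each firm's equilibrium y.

9.7875

A representative firm's profit is π_i = y_i(101.3 − 2Y) − 23y_i, with Y = y_i + Σ_{j≠i} y_j.
First-order condition: 78.3 − 4y_i − 2Σ_{j≠i} y_j = 0.
In a symmetric equilibrium every firm chooses the same y, so Σ_{j≠i} y_j = 2y. The condition becomes 78.3 − 8y = 0, giving y = 78.3/8 = 9.7875.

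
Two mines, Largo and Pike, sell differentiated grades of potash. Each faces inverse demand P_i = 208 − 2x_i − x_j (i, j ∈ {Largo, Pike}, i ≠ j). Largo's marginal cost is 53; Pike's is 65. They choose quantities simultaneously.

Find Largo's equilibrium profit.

Mine Largo's profit: π = x_{Largo}(208 − 2x_{Largo} − x_{Pike}) − 53x_{Largo}.
∂π/∂x_{Largo} = 155 − 4x_{Largo} − x_{Pike} = 0 ⇒ x_{Largo} = 38.75 − 0.25x_{Pike}.
Similarly x_{Pike} = 35.75 − 0.25x_{Largo}.
Solving the two reaction functions simultaneously: (1 − (−0.25)(−0.25))x_{Largo} = 38.75 − 0.25·35.75, so 0.9375x_{Largo} = 29.8125 and x_{Largo} = 31.8.
Then x_{Pike} = 35.75 − 0.25·31.8 = 27.8.
P_{Largo} = 208 − 2·31.8 − 27.8 = 116.6.
Profit = (116.6 − 53)·31.8 = 2022.48.

2022.48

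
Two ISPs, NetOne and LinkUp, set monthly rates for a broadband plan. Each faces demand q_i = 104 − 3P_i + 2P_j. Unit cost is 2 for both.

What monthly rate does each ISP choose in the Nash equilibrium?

NetOne's profit: π = (P_{NetOne} − 2)(104 − 3P_{NetOne} + 2P_{LinkUp}).
∂π/∂P_{NetOne} = 110 − 6P_{NetOne} + 2P_{LinkUp} = 0 ⇒ P_{NetOne} = 55/3 + (1/3)P_{LinkUp}.
Setting P_{NetOne} = P_{LinkUp} in the reaction function: P_{NetOne} = 55/3 + (1/3)P_{NetOne}, so P_{NetOne} = (55/3) / (2/3) = 27.5.

27.5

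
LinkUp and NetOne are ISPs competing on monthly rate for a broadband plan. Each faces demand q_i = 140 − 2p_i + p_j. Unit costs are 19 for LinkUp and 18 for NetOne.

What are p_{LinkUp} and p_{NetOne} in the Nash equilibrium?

59.2, 58.8

LinkUp's profit: π = (p_{LinkUp} − 19)(140 − 2p_{LinkUp} + p_{NetOne}).
∂π/∂p_{LinkUp} = 178 − 4p_{LinkUp} + p_{NetOne} = 0 ⇒ p_{LinkUp} = 44.5 + 0.25p_{NetOne}.
Similarly p_{NetOne} = 44 + 0.25p_{LinkUp}.
Plugging p_{NetOne} into LinkUp's best response: p_{LinkUp} = 44.5 + 0.25(44 + 0.25p_{LinkUp}) ⇒ 0.9375p_{LinkUp} = 55.5, so p_{LinkUp} = 59.2.
Then p_{NetOne} = 44 + 0.25·59.2 = 58.8.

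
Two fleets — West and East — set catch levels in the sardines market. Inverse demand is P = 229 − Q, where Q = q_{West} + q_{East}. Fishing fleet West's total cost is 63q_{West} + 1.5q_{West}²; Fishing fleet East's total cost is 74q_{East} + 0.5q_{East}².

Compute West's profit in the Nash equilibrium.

Fishing fleet West's profit: π = q_{West}(229 − (q_{West} + q_{East})) − 63q_{West} − 1.5q_{West}².
∂π/∂q_{West} = 166 − 5q_{West} − q_{East} = 0, so q_{West} = 33.2 − 0.2q_{East}.
For East: ∂π/∂q_{East} = 155 − 3q_{East} − q_{West} = 0 ⇒ q_{East} = 155/3 − (1/3)q_{West}.
Substituting the second reaction function into the first: q_{West} = 33.2 − 0.2(155/3 − (1/3)q_{West}), which gives (14/15)q_{West} = 343/15 ⇒ q_{West} = 24.5.
Then q_{East} = 155/3 − (1/3)·24.5 = 43.5.
Price P = 229 − 68 = 161.
West's profit: (161 − 63)·24.5 − 1.5(24.5)² = 1500.625.

1500.625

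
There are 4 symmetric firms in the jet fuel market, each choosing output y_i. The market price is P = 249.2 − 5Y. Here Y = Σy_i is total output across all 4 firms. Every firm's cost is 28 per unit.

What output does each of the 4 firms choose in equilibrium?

A representative firm's profit is π_i = y_i(249.2 − 5Y) − 28y_i, with Y = y_i + Σ_{j≠i} y_j.
First-order condition: 221.2 − 10y_i − 5Σ_{j≠i} y_j = 0.
Imposing symmetry (y_j = y for all j) turns Σ_{j≠i} y_j into 3y, so 221.2 = 25y and y = 8.848.

8.848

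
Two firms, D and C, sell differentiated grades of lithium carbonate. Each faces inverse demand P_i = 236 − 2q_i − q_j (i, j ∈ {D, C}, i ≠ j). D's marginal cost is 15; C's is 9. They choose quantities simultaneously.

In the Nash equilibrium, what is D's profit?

3836.88

Firm D's profit: π = q_D(236 − 2q_D − q_C) − 15q_D.
∂π/∂q_D = 221 − 4q_D − q_C = 0 ⇒ q_D = 55.25 − 0.25q_C.
Similarly q_C = 56.75 − 0.25q_D.
Substituting the second reaction function into the first: q_D = 55.25 − 0.25(56.75 − 0.25q_D), which gives 0.9375q_D = 41.0625 ⇒ q_D = 43.8.
Then q_C = 56.75 − 0.25·43.8 = 45.8.
P_D = 236 − 2·43.8 − 45.8 = 102.6.
Profit = (102.6 − 15)·43.8 = 3836.88.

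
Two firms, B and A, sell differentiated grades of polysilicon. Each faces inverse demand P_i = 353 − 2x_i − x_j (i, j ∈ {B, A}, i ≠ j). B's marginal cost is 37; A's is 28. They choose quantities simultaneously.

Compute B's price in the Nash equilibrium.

162.2

Firm B's profit: π = x_B(353 − 2x_B − x_A) − 37x_B.
∂π/∂x_B = 316 − 4x_B − x_A = 0 ⇒ x_B = 79 − 0.25x_A.
Similarly x_A = 81.25 − 0.25x_B.
Plugging x_A into B's best response: x_B = 79 − 0.25(81.25 − 0.25x_B) ⇒ 0.9375x_B = 58.6875, so x_B = 62.6.
Then x_A = 81.25 − 0.25·62.6 = 65.6.
P_B = 353 − 2·62.6 − 65.6 = 162.2.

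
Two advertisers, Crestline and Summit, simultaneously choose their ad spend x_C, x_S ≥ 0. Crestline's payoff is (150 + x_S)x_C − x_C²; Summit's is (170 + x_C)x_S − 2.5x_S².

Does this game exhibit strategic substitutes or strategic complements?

strategic complements

Expanding Crestline's payoff: 150x_C + x_Sx_C − x_C².
∂π/∂x_C = 150 + x_S − 2x_C = 0, so x_C = 75 + 0.5x_S.
The best-response slope dx_C/dx_S = 0.5 > 0: the reaction function is upward-sloping, so the choices are strategic complements.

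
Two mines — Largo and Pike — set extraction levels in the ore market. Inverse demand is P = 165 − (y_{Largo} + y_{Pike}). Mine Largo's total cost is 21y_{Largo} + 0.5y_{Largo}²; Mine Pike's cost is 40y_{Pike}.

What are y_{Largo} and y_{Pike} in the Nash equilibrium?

Mine Largo's profit: π = y_{Largo}(165 − (y_{Largo} + y_{Pike})) − 21y_{Largo} − 0.5y_{Largo}².
∂π/∂y_{Largo} = 144 − 3y_{Largo} − y_{Pike} = 0, so y_{Largo} = 48 − (1/3)y_{Pike}.
For Pike: ∂π/∂y_{Pike} = 125 − 2y_{Pike} − y_{Largo} = 0 ⇒ y_{Pike} = 62.5 − 0.5y_{Largo}.
Solving the two reaction functions simultaneously: (1 − (−1/3)(−0.5))y_{Largo} = 48 − (1/3)·62.5, so (5/6)y_{Largo} = 163/6 and y_{Largo} = 32.6.
Then y_{Pike} = 62.5 − 0.5·32.6 = 46.2.

32.6, 46.2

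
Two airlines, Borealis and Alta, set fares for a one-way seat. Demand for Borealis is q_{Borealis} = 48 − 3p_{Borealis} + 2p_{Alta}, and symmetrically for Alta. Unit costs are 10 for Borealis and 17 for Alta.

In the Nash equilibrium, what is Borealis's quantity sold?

32.4375

Borealis's profit: π = (p_{Borealis} − 10)(48 − 3p_{Borealis} + 2p_{Alta}).
∂π/∂p_{Borealis} = 78 − 6p_{Borealis} + 2p_{Alta} = 0 ⇒ p_{Borealis} = 13 + (1/3)p_{Alta}.
Similarly p_{Alta} = 16.5 + (1/3)p_{Borealis}.
Substituting the second reaction function into the first: p_{Borealis} = 13 + (1/3)(16.5 + (1/3)p_{Borealis}), which gives (8/9)p_{Borealis} = 18.5 ⇒ p_{Borealis} = 20.8125.
Then p_{Alta} = 16.5 + (1/3)·20.8125 = 23.4375.
q_{Borealis} = 48 − 3·20.8125 + 2·23.4375 = 32.4375.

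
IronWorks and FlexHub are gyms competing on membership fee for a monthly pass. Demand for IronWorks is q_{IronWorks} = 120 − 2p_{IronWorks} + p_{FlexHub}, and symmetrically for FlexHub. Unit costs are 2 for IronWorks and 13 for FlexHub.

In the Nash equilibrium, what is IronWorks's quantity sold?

81.6

IronWorks's profit: π = (p_{IronWorks} − 2)(120 − 2p_{IronWorks} + p_{FlexHub}).
∂π/∂p_{IronWorks} = 124 − 4p_{IronWorks} + p_{FlexHub} = 0 ⇒ p_{IronWorks} = 31 + 0.25p_{FlexHub}.
Similarly p_{FlexHub} = 36.5 + 0.25p_{IronWorks}.
Plugging p_{FlexHub} into IronWorks's best response: p_{IronWorks} = 31 + 0.25(36.5 + 0.25p_{IronWorks}) ⇒ 0.9375p_{IronWorks} = 40.125, so p_{IronWorks} = 42.8.
Then p_{FlexHub} = 36.5 + 0.25·42.8 = 47.2.
q_{IronWorks} = 120 − 2·42.8 + 47.2 = 81.6.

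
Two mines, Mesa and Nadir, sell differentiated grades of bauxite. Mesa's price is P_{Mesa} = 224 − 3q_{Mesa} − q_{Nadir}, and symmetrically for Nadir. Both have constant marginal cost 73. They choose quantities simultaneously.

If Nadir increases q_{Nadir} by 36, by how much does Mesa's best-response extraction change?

Mine Mesa's profit: π = q_{Mesa}(224 − 3q_{Mesa} − q_{Nadir}) − 73q_{Mesa}.
∂π/∂q_{Mesa} = 151 − 6q_{Mesa} − q_{Nadir} = 0 ⇒ q_{Mesa} = 151/6 − (1/6)q_{Nadir}.
The reaction-function slope is −1/6, so a 36-unit rise in q_{Nadir} moves q_{Mesa} by −1/6 × 36 = −6. Mesa's best response falls — the actions are strategic substitutes.

-6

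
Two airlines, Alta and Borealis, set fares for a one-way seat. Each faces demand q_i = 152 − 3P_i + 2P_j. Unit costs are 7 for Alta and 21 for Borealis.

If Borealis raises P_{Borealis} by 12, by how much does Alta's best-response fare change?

Alta's profit: π = (P_{Alta} − 7)(152 − 3P_{Alta} + 2P_{Borealis}).
∂π/∂P_{Alta} = 173 − 6P_{Alta} + 2P_{Borealis} = 0 ⇒ P_{Alta} = 173/6 + (1/3)P_{Borealis}.
The reaction-function slope is 1/3, so a 12-unit rise in P_{Borealis} moves P_{Alta} by 1/3 × 12 = 4. Alta's best response rises — the actions are strategic complements.

4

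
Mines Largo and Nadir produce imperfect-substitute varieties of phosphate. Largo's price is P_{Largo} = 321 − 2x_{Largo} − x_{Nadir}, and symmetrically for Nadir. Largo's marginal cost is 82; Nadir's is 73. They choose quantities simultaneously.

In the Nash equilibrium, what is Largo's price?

176.4

Mine Largo's profit: π = x_{Largo}(321 − 2x_{Largo} − x_{Nadir}) − 82x_{Largo}.
∂π/∂x_{Largo} = 239 − 4x_{Largo} − x_{Nadir} = 0 ⇒ x_{Largo} = 59.75 − 0.25x_{Nadir}.
Similarly x_{Nadir} = 62 − 0.25x_{Largo}.
Substituting the second reaction function into the first: x_{Largo} = 59.75 − 0.25(62 − 0.25x_{Largo}), which gives 0.9375x_{Largo} = 44.25 ⇒ x_{Largo} = 47.2.
Then x_{Nadir} = 62 − 0.25·47.2 = 50.2.
P_{Largo} = 321 − 2·47.2 − 50.2 = 176.4.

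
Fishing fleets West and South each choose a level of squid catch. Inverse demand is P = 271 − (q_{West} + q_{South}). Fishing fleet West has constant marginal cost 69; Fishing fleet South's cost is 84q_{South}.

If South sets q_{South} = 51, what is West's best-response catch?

75.5

Fishing fleet West's profit: π = q_{West}(271 − (q_{West} + q_{South})) − 69q_{West}.
∂π/∂q_{West} = 202 − 2q_{West} − q_{South} = 0, so q_{West} = 101 − 0.5q_{South}.
At q_{South} = 51: q_{West} = 101 − 0.5·51 = 75.5.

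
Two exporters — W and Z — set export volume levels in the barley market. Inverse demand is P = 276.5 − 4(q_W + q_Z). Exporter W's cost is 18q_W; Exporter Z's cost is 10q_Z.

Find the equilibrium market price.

Exporter W's profit: π = q_W(276.5 − 4(q_W + q_Z)) − 18q_W.
∂π/∂q_W = 258.5 − 8q_W − 4q_Z = 0, so q_W = 32.3125 − 0.5q_Z.
By the same steps for Z: q_Z = 33.3125 − 0.5q_W.
Plugging q_Z into W's best response: q_W = 32.3125 − 0.5(33.3125 − 0.5q_W) ⇒ 0.75q_W = 501/32, so q_W = 20.875.
Then q_Z = 33.3125 − 0.5·20.875 = 22.875.
Equilibrium price: P = 276.5 − 4·43.75 = 101.5.

101.5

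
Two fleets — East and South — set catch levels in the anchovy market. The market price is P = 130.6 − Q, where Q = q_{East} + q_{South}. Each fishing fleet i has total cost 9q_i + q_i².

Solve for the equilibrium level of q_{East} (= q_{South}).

Fishing fleet East's profit: π = q_{East}(130.6 − (q_{East} + q_{South})) − 9q_{East} − q_{East}².
∂π/∂q_{East} = 121.6 − 4q_{East} − q_{South} = 0, so q_{East} = 30.4 − 0.25q_{South}.
By symmetry q_{South} = q_{East}; substituting into the reaction function, 1.25q_{East} = 30.4 and q_{East} = 24.32.

24.32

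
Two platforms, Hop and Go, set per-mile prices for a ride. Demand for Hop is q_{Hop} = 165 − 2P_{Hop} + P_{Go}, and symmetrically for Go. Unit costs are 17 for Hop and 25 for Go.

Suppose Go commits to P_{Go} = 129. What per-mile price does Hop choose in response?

Hop's profit: π = (P_{Hop} − 17)(165 − 2P_{Hop} + P_{Go}).
∂π/∂P_{Hop} = 199 − 4P_{Hop} + P_{Go} = 0 ⇒ P_{Hop} = 49.75 + 0.25P_{Go}.
At P_{Go} = 129: P_{Hop} = 49.75 + 0.25·129 = 82.

82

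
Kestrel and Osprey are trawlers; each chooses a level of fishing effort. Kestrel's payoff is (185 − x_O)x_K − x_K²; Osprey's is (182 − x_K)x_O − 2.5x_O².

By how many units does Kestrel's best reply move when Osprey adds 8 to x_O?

Expanding Kestrel's payoff: 185x_K − x_Ox_K − x_K².
∂π/∂x_K = 185 − x_O − 2x_K = 0, so x_K = 92.5 − 0.5x_O.
The reaction-function slope is −0.5, so an 8-unit rise in x_O moves x_K by −0.5 × 8 = −4. Kestrel's best response falls — the actions are strategic substitutes.

-4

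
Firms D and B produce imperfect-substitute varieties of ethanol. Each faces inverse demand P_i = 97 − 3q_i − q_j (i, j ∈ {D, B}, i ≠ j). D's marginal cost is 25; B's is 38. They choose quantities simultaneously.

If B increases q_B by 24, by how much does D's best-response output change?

Firm D's profit: π = q_D(97 − 3q_D − q_B) − 25q_D.
∂π/∂q_D = 72 − 6q_D − q_B = 0 ⇒ q_D = 12 − (1/6)q_B.
The reaction-function slope is −1/6, so a 24-unit rise in q_B moves q_D by −1/6 × 24 = −4. D's best response falls — the actions are strategic substitutes.

-4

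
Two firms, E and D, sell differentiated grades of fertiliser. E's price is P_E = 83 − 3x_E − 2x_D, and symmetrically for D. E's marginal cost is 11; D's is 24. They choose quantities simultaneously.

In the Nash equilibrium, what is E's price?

40.4375

Firm E's profit: π = x_E(83 − 3x_E − 2x_D) − 11x_E.
∂π/∂x_E = 72 − 6x_E − 2x_D = 0 ⇒ x_E = 12 − (1/3)x_D.
Similarly x_D = 59/6 − (1/3)x_E.
Solving the two reaction functions simultaneously: (1 − (−1/3)(−1/3))x_E = 12 − (1/3)·(59/6), so (8/9)x_E = 157/18 and x_E = 9.8125.
Then x_D = 59/6 − (1/3)·9.8125 = 6.5625.
P_E = 83 − 3·9.8125 − 2·6.5625 = 40.4375.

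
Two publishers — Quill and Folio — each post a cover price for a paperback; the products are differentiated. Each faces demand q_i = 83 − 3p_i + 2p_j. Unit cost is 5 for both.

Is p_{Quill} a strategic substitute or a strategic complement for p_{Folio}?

Quill's profit: π = (p_{Quill} − 5)(83 − 3p_{Quill} + 2p_{Folio}).
∂π/∂p_{Quill} = 98 − 6p_{Quill} + 2p_{Folio} = 0 ⇒ p_{Quill} = 49/3 + (1/3)p_{Folio}.
The best-response slope dp_{Quill}/dp_{Folio} = 1/3 > 0: the reaction function is upward-sloping, so the choices are strategic complements.

strategic complements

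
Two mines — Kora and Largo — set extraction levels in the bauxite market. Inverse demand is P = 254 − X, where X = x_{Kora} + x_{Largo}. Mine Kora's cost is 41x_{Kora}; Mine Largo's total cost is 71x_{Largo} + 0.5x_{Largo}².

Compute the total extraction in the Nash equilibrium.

121.8

Mine Kora's profit: π = x_{Kora}(254 − (x_{Kora} + x_{Largo})) − 41x_{Kora}.
∂π/∂x_{Kora} = 213 − 2x_{Kora} − x_{Largo} = 0, so x_{Kora} = 106.5 − 0.5x_{Largo}.
For Largo: ∂π/∂x_{Largo} = 183 − 3x_{Largo} − x_{Kora} = 0 ⇒ x_{Largo} = 61 − (1/3)x_{Kora}.
Solving the two reaction functions simultaneously: (1 − (−0.5)(−1/3))x_{Kora} = 106.5 − 0.5·61, so (5/6)x_{Kora} = 76 and x_{Kora} = 91.2.
Then x_{Largo} = 61 − (1/3)·91.2 = 30.6.
Total extraction: 91.2 + 30.6 = 121.8.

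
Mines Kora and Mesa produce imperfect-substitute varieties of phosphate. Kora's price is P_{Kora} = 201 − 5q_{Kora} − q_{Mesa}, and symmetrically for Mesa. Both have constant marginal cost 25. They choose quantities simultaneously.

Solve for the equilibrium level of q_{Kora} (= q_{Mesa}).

16

Mine Kora's profit: π = q_{Kora}(201 − 5q_{Kora} − q_{Mesa}) − 25q_{Kora}.
∂π/∂q_{Kora} = 176 − 10q_{Kora} − q_{Mesa} = 0 ⇒ q_{Kora} = 17.6 − 0.1q_{Mesa}.
By symmetry q_{Mesa} = q_{Kora}; substituting into the reaction function, 1.1q_{Kora} = 17.6 and q_{Kora} = 16.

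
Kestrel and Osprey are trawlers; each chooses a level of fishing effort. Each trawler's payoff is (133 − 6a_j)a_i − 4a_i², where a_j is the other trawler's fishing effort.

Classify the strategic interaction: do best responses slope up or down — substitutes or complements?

Kestrel's payoff is (133 − 6a_O)a_K − 4a_K².
∂π/∂a_K = 133 − 6a_O − 8a_K = 0, so a_K = 16.625 − 0.75a_O.
The best-response slope da_K/da_O = −0.75 < 0: the reaction function is downward-sloping, so the choices are strategic substitutes.

strategic substitutes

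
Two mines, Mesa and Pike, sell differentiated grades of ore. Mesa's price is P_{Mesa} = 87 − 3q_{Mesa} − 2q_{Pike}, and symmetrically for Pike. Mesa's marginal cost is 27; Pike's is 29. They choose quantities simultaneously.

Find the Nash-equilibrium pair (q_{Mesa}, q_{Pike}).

7.625, 7.125

Mine Mesa's profit: π = q_{Mesa}(87 − 3q_{Mesa} − 2q_{Pike}) − 27q_{Mesa}.
∂π/∂q_{Mesa} = 60 − 6q_{Mesa} − 2q_{Pike} = 0 ⇒ q_{Mesa} = 10 − (1/3)q_{Pike}.
Similarly q_{Pike} = 29/3 − (1/3)q_{Mesa}.
Solving the two reaction functions simultaneously: (1 − (−1/3)(−1/3))q_{Mesa} = 10 − (1/3)·(29/3), so (8/9)q_{Mesa} = 61/9 and q_{Mesa} = 7.625.
Then q_{Pike} = 29/3 − (1/3)·7.625 = 7.125.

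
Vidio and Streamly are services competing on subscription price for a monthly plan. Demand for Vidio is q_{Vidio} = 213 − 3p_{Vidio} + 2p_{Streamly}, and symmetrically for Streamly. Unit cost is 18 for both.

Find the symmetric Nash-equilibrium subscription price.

66.75

Vidio's profit: π = (p_{Vidio} − 18)(213 − 3p_{Vidio} + 2p_{Streamly}).
∂π/∂p_{Vidio} = 267 − 6p_{Vidio} + 2p_{Streamly} = 0 ⇒ p_{Vidio} = 44.5 + (1/3)p_{Streamly}.
The game is symmetric, so in equilibrium p_{Streamly} = p_{Vidio}: the reaction function gives (2/3)p_{Vidio} = 44.5, hence p_{Vidio} = 66.75.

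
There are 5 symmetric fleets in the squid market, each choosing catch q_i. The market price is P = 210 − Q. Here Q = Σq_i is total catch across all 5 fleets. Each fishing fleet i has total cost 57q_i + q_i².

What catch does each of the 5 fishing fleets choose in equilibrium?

19.125

A representative fishing fleet's profit is π_i = q_i(210 − Q) − 57q_i − q_i², with Q = q_i + Σ_{j≠i} q_j.
First-order condition: 153 − 4q_i − Σ_{j≠i} q_j = 0.
With identical fishing fleets, set every q_j = q: then 153 − 4q − 4q = 0, i.e. q = 153/8 = 19.125.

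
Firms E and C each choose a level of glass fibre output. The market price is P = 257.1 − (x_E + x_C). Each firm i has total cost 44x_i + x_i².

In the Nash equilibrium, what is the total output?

85.24

Firm E's profit: π = x_E(257.1 − (x_E + x_C)) − 44x_E − x_E².
∂π/∂x_E = 213.1 − 4x_E − x_C = 0, so x_E = 53.275 − 0.25x_C.
The game is symmetric, so in equilibrium x_C = x_E: the reaction function gives 1.25x_E = 53.275, hence x_E = 42.62.
Total output: 42.62 + 42.62 = 85.24.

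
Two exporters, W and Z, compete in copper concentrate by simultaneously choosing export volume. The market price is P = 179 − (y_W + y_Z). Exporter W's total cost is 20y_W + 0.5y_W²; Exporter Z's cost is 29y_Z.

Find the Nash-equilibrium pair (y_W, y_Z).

Exporter W's profit: π = y_W(179 − (y_W + y_Z)) − 20y_W − 0.5y_W².
∂π/∂y_W = 159 − 3y_W − y_Z = 0, so y_W = 53 − (1/3)y_Z.
For Z: ∂π/∂y_Z = 150 − 2y_Z − y_W = 0 ⇒ y_Z = 75 − 0.5y_W.
Substituting the second reaction function into the first: y_W = 53 − (1/3)(75 − 0.5y_W), which gives (5/6)y_W = 28 ⇒ y_W = 33.6.
Then y_Z = 75 − 0.5·33.6 = 58.2.

33.6, 58.2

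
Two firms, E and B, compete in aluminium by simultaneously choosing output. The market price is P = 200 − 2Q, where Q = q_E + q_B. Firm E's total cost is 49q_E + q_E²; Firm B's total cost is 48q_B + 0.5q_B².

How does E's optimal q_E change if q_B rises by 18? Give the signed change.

Firm E's profit: π = q_E(200 − 2(q_E + q_B)) − 49q_E − q_E².
∂π/∂q_E = 151 − 6q_E − 2q_B = 0, so q_E = 151/6 − (1/3)q_B.
The reaction-function slope is −1/3, so an 18-unit rise in q_B moves q_E by −1/3 × 18 = −6. E's best response falls — the actions are strategic substitutes.

-6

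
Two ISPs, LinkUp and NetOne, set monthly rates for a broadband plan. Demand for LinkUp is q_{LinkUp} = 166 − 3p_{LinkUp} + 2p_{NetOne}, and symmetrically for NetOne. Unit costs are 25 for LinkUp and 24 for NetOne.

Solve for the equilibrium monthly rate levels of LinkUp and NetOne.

LinkUp's profit: π = (p_{LinkUp} − 25)(166 − 3p_{LinkUp} + 2p_{NetOne}).
∂π/∂p_{LinkUp} = 241 − 6p_{LinkUp} + 2p_{NetOne} = 0 ⇒ p_{LinkUp} = 241/6 + (1/3)p_{NetOne}.
Similarly p_{NetOne} = 119/3 + (1/3)p_{LinkUp}.
Solving the two reaction functions simultaneously: (1 − (1/3)(1/3))p_{LinkUp} = 241/6 + (1/3)·(119/3), so (8/9)p_{LinkUp} = 961/18 and p_{LinkUp} = 60.0625.
Then p_{NetOne} = 119/3 + (1/3)·60.0625 = 59.6875.

60.0625, 59.6875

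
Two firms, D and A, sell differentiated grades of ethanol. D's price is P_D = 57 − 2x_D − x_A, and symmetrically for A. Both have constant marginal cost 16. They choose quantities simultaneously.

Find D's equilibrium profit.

134.48

Firm D's profit: π = x_D(57 − 2x_D − x_A) − 16x_D.
∂π/∂x_D = 41 − 4x_D − x_A = 0 ⇒ x_D = 10.25 − 0.25x_A.
The game is symmetric, so in equilibrium x_A = x_D: the reaction function gives 1.25x_D = 10.25, hence x_D = 8.2.
P_D = 57 − 2·8.2 − 8.2 = 32.4.
Profit = (32.4 − 16)·8.2 = 134.48.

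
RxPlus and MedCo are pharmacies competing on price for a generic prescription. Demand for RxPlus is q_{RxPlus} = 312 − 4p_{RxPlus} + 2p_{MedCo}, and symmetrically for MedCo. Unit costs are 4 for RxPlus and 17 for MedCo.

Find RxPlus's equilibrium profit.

RxPlus's profit: π = (p_{RxPlus} − 4)(312 − 4p_{RxPlus} + 2p_{MedCo}).
∂π/∂p_{RxPlus} = 328 − 8p_{RxPlus} + 2p_{MedCo} = 0 ⇒ p_{RxPlus} = 41 + 0.25p_{MedCo}.
Similarly p_{MedCo} = 47.5 + 0.25p_{RxPlus}.
Solving the two reaction functions simultaneously: (1 − (0.25)(0.25))p_{RxPlus} = 41 + 0.25·47.5, so 0.9375p_{RxPlus} = 52.875 and p_{RxPlus} = 56.4.
Then p_{MedCo} = 47.5 + 0.25·56.4 = 61.6.
q_{RxPlus} = 312 − 4·56.4 + 2·61.6 = 209.6.
Profit = (56.4 − 4)·209.6 = 10983.04.

10983.04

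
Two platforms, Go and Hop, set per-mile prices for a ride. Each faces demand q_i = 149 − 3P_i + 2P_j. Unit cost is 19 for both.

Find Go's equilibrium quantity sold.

97.5

Go's profit: π = (P_{Go} − 19)(149 − 3P_{Go} + 2P_{Hop}).
∂π/∂P_{Go} = 206 − 6P_{Go} + 2P_{Hop} = 0 ⇒ P_{Go} = 103/3 + (1/3)P_{Hop}.
Setting P_{Go} = P_{Hop} in the reaction function: P_{Go} = 103/3 + (1/3)P_{Go}, so P_{Go} = (103/3) / (2/3) = 51.5.
q_{Go} = 149 − 3·51.5 + 2·51.5 = 97.5.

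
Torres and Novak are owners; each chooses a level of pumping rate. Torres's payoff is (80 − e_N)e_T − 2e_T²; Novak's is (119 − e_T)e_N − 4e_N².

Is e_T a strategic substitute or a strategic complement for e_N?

strategic substitutes

Expanding Torres's payoff: 80e_T − e_Ne_T − 2e_T².
∂π/∂e_T = 80 − e_N − 4e_T = 0, so e_T = 20 − 0.25e_N.
The best-response slope de_T/de_N = −0.25 < 0: the reaction function is downward-sloping, so the choices are strategic substitutes.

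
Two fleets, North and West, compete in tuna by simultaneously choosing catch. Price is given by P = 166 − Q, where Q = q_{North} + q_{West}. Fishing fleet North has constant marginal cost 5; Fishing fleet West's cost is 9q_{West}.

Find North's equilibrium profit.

3025

Fishing fleet North's profit: π = q_{North}(166 − (q_{North} + q_{West})) − 5q_{North}.
∂π/∂q_{North} = 161 − 2q_{North} − q_{West} = 0, so q_{North} = 80.5 − 0.5q_{West}.
By the same steps for West: q_{West} = 78.5 − 0.5q_{North}.
Substituting the second reaction function into the first: q_{North} = 80.5 − 0.5(78.5 − 0.5q_{North}), which gives 0.75q_{North} = 41.25 ⇒ q_{North} = 55.
Then q_{West} = 78.5 − 0.5·55 = 51.
Price P = 166 − 106 = 60.
North's profit: (60 − 5)·55 = 3025.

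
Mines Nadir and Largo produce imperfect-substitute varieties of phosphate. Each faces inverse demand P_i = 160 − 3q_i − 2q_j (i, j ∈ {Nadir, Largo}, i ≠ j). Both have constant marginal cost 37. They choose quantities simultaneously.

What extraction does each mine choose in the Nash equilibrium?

15.375

Mine Nadir's profit: π = q_{Nadir}(160 − 3q_{Nadir} − 2q_{Largo}) − 37q_{Nadir}.
∂π/∂q_{Nadir} = 123 − 6q_{Nadir} − 2q_{Largo} = 0 ⇒ q_{Nadir} = 20.5 − (1/3)q_{Largo}.
The game is symmetric, so in equilibrium q_{Largo} = q_{Nadir}: the reaction function gives (4/3)q_{Nadir} = 20.5, hence q_{Nadir} = 15.375.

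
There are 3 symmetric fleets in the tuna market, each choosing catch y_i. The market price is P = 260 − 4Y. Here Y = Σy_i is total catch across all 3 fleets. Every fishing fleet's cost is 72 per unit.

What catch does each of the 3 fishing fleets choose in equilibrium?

11.75

A representative fishing fleet's profit is π_i = y_i(260 − 4Y) − 72y_i, with Y = y_i + Σ_{j≠i} y_j.
First-order condition: 188 − 8y_i − 4Σ_{j≠i} y_j = 0.
Imposing symmetry (y_j = y for all j) turns Σ_{j≠i} y_j into 2y, so 188 = 16y and y = 11.75.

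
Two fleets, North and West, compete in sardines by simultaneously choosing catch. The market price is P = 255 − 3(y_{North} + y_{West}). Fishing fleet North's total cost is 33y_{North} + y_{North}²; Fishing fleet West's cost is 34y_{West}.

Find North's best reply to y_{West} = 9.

Fishing fleet North's profit: π = y_{North}(255 − 3(y_{North} + y_{West})) − 33y_{North} − y_{North}².
∂π/∂y_{North} = 222 − 8y_{North} − 3y_{West} = 0, so y_{North} = 27.75 − 0.375y_{West}.
At y_{West} = 9: y_{North} = 27.75 − 0.375·9 = 24.375.

24.375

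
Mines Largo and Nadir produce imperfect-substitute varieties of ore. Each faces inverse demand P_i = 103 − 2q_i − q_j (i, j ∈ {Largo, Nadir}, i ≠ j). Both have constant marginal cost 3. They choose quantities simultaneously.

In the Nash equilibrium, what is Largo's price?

43

Mine Largo's profit: π = q_{Largo}(103 − 2q_{Largo} − q_{Nadir}) − 3q_{Largo}.
∂π/∂q_{Largo} = 100 − 4q_{Largo} − q_{Nadir} = 0 ⇒ q_{Largo} = 25 − 0.25q_{Nadir}.
Setting q_{Largo} = q_{Nadir} in the reaction function: q_{Largo} = 25 − 0.25q_{Largo}, so q_{Largo} = 25 / 1.25 = 20.
P_{Largo} = 103 − 2·20 − 20 = 43.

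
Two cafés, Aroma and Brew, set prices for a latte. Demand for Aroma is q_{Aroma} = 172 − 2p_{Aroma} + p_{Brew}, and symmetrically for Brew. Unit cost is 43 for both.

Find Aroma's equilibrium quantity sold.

86

Aroma's profit: π = (p_{Aroma} − 43)(172 − 2p_{Aroma} + p_{Brew}).
∂π/∂p_{Aroma} = 258 − 4p_{Aroma} + p_{Brew} = 0 ⇒ p_{Aroma} = 64.5 + 0.25p_{Brew}.
The game is symmetric, so in equilibrium p_{Brew} = p_{Aroma}: the reaction function gives 0.75p_{Aroma} = 64.5, hence p_{Aroma} = 86.
q_{Aroma} = 172 − 2·86 + 86 = 86.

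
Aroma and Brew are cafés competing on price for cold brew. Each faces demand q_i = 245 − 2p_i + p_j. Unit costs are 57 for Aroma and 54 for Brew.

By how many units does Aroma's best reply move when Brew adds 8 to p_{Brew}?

2

Aroma's profit: π = (p_{Aroma} − 57)(245 − 2p_{Aroma} + p_{Brew}).
∂π/∂p_{Aroma} = 359 − 4p_{Aroma} + p_{Brew} = 0 ⇒ p_{Aroma} = 89.75 + 0.25p_{Brew}.
The reaction-function slope is 0.25, so an 8-unit rise in p_{Brew} moves p_{Aroma} by 0.25 × 8 = 2. Aroma's best response rises — the actions are strategic complements.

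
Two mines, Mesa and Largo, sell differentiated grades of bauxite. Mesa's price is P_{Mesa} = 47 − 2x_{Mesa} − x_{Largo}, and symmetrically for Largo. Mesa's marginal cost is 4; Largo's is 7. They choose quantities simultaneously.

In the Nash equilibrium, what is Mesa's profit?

Mine Mesa's profit: π = x_{Mesa}(47 − 2x_{Mesa} − x_{Largo}) − 4x_{Mesa}.
∂π/∂x_{Mesa} = 43 − 4x_{Mesa} − x_{Largo} = 0 ⇒ x_{Mesa} = 10.75 − 0.25x_{Largo}.
Similarly x_{Largo} = 10 − 0.25x_{Mesa}.
Substituting the second reaction function into the first: x_{Mesa} = 10.75 − 0.25(10 − 0.25x_{Mesa}), which gives 0.9375x_{Mesa} = 8.25 ⇒ x_{Mesa} = 8.8.
Then x_{Largo} = 10 − 0.25·8.8 = 7.8.
P_{Mesa} = 47 − 2·8.8 − 7.8 = 21.6.
Profit = (21.6 − 4)·8.8 = 154.88.

154.88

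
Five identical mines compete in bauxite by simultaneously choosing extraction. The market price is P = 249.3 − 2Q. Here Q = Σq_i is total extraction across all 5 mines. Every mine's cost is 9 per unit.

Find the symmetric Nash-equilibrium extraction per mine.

20.025

A representative mine's profit is π_i = q_i(249.3 − 2Q) − 9q_i, with Q = q_i + Σ_{j≠i} q_j.
First-order condition: 240.3 − 4q_i − 2Σ_{j≠i} q_j = 0.
Imposing symmetry (q_j = q for all j) turns Σ_{j≠i} q_j into 4q, so 240.3 = 12q and q = 20.025.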